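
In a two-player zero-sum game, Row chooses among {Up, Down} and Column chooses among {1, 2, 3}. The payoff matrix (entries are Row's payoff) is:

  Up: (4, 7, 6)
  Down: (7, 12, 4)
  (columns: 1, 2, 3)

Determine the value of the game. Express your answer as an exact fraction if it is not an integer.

26/5

Row minima: Up → 4, Down → 4; maximin = 4.
Column maxima: 1 → 7, 2 → 12, 3 → 6; minimax = 6.
4 ≠ 6, so there is no saddle point; optimal play is mixed.
2 is strictly dominated by 1 (it gives Row strictly more in every row), so Column never plays it.
On the remaining 2×2 (Up, Down vs 1, 3):
Let Row play Up with probability p. Expected payoff against 1: 4p + 7(1−p) = −3p + 7; against 3: 6p + 4(1−p) = 2p + 4.
Setting these equal: −3p + 7 = 2p + 4 ⇒ −5p = -3 ⇒ p = 3/5, and the value is (-3)·(3/5) + 7 = 26/5.
For Column: with q = P(1), equating Up's and Down's payoffs gives −2q + 6 = 3q + 4 ⇒ q = 2/5.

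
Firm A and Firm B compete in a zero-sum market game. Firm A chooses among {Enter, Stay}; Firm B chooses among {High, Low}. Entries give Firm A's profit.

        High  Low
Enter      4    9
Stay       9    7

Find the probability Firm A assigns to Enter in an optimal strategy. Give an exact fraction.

Row minima: Enter → 4, Stay → 7; maximin = 7.
Column maxima: High → 9, Low → 9; minimax = 9.
7 ≠ 9, so there is no saddle point; optimal play is mixed.
Let Firm A play Enter with probability p. Expected payoff against High: 4p + 9(1−p) = −5p + 9; against Low: 9p + 7(1−p) = 2p + 7.
Setting these equal: −5p + 9 = 2p + 7 ⇒ −7p = -2 ⇒ p = 2/7, and the value is (-5)·(2/7) + 9 = 53/7.
For Firm B: with q = P(High), equating Enter's and Stay's payoffs gives −5q + 9 = 2q + 7 ⇒ q = 2/7.

2/7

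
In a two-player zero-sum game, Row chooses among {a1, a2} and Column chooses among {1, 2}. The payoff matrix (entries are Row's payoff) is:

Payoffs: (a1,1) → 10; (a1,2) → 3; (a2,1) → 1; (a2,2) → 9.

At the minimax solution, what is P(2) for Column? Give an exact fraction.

3/5

Row minima: a1 → 3, a2 → 1; maximin = 3.
Column maxima: 1 → 10, 2 → 9; minimax = 9.
3 ≠ 9, so there is no saddle point; optimal play is mixed.
Let Row play a1 with probability p. Expected payoff against 1: 10p + 1(1−p) = 9p + 1; against 2: 3p + 9(1−p) = −6p + 9.
Setting these equal: 9p + 1 = −6p + 9 ⇒ 15p = 8 ⇒ p = 8/15, and the value is (9)·(8/15) + 1 = 29/5.
For Column: with q = P(1), equating a1's and a2's payoffs gives 7q + 3 = −8q + 9 ⇒ q = 2/5.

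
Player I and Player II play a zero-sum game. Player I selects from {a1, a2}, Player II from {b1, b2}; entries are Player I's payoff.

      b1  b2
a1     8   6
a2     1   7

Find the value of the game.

25/4

Row minima: a1 → 6, a2 → 1; maximin = 6.
Column maxima: b1 → 8, b2 → 7; minimax = 7.
6 ≠ 7, so there is no saddle point; optimal play is mixed.
Let Player I play a1 with probability p. Expected payoff against b1: 8p + 1(1−p) = 7p + 1; against b2: 6p + 7(1−p) = −p + 7.
Setting these equal: 7p + 1 = −p + 7 ⇒ 8p = 6 ⇒ p = 3/4, and the value is (7)·(3/4) + 1 = 25/4.
For Player II: with q = P(b1), equating a1's and a2's payoffs gives 2q + 6 = −6q + 7 ⇒ q = 1/8.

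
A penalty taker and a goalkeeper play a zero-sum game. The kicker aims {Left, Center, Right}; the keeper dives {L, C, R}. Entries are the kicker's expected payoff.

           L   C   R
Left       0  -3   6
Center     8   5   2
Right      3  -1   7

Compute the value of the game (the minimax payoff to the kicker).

37/11

Row minima: Left → -3, Center → 2, Right → -1; maximin = 2.
Column maxima: L → 8, C → 5, R → 7; minimax = 5.
2 ≠ 5, so there is no saddle point; optimal play is mixed.
Left is strictly dominated by Right, so the kicker never plays it.
L is strictly dominated by C (it gives the kicker strictly more in every row), so the keeper never plays it.
On the remaining 2×2 (Center, Right vs C, R):
Let the kicker play Center with probability p. Expected payoff against C: 5p + (-1)(1−p) = 6p − 1; against R: 2p + 7(1−p) = −5p + 7.
Setting these equal: 6p − 1 = −5p + 7 ⇒ 11p = 8 ⇒ p = 8/11, and the value is (6)·(8/11) − 1 = 37/11.
For the keeper: with q = P(C), equating Center's and Right's payoffs gives 3q + 2 = −8q + 7 ⇒ q = 5/11.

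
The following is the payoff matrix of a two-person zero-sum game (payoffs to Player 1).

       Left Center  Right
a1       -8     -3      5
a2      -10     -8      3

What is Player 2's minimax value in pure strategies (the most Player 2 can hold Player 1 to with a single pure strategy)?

-8

Column maxima: Left → -8, Center → -3, Right → 5.
The smallest of these is -8.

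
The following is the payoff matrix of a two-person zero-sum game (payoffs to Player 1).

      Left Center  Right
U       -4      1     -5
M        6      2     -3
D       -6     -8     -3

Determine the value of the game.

Row minima: U → -5, M → -3, D → -8; maximin = -3.
Column maxima: Left → 6, Center → 2, Right → -3; minimax = -3.
Since maximin = minimax = -3, there is a saddle point and the value is -3.

-3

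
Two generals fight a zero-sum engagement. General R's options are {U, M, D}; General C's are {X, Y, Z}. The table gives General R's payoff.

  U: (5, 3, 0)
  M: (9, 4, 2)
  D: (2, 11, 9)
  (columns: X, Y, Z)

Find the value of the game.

Row minima: U → 0, M → 2, D → 2; maximin = 2.
Column maxima: X → 9, Y → 11, Z → 9; minimax = 9.
2 ≠ 9, so there is no saddle point; optimal play is mixed.
U is strictly dominated by M, so General R never plays it.
Y is strictly dominated by Z (it gives General R strictly more in every row), so General C never plays it.
On the remaining 2×2 (M, D vs X, Z):
Let General R play M with probability p. Expected payoff against X: 9p + 2(1−p) = 7p + 2; against Z: 2p + 9(1−p) = −7p + 9.
Setting these equal: 7p + 2 = −7p + 9 ⇒ 14p = 7 ⇒ p = 1/2, and the value is (7)·(1/2) + 2 = 11/2.
For General C: with q = P(X), equating M's and D's payoffs gives 7q + 2 = −7q + 9 ⇒ q = 1/2.

11/2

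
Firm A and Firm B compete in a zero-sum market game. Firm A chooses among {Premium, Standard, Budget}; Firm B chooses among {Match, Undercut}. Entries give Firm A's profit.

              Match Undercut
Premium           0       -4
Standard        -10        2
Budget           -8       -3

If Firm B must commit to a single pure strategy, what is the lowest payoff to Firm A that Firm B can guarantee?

0

Column maxima: Match → 0, Undercut → 2.
The smallest of these is 0.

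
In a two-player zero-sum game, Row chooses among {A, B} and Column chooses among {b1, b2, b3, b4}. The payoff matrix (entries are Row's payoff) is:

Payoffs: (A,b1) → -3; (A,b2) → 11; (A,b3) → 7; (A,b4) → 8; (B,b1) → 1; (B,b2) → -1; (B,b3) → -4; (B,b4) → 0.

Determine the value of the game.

Row minima: A → -3, B → -4; maximin = -3.
Column maxima: b1 → 1, b2 → 11, b3 → 7, b4 → 8; minimax = 1.
-3 ≠ 1, so there is no saddle point; optimal play is mixed.
b2 is strictly dominated by b3 (it gives Row strictly more in every row), so Column never plays it.
b4 is strictly dominated by b3 (it gives Row strictly more in every row), so Column never plays it.
On the remaining 2×2 (A, B vs b1, b3):
Let Row play A with probability p. Expected payoff against b1: (-3)p + 1(1−p) = −4p + 1; against b3: 7p + (-4)(1−p) = 11p − 4.
Setting these equal: −4p + 1 = 11p − 4 ⇒ −15p = -5 ⇒ p = 1/3, and the value is (-4)·(1/3) + 1 = -1/3.
For Column: with q = P(b1), equating A's and B's payoffs gives −10q + 7 = 5q − 4 ⇒ q = 11/15.

-1/3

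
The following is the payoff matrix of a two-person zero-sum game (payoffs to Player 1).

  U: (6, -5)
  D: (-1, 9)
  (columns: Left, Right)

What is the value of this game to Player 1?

Row minima: U → -5, D → -1; maximin = -1.
Column maxima: Left → 6, Right → 9; minimax = 6.
-1 ≠ 6, so there is no saddle point; optimal play is mixed.
Let Player 1 play U with probability p. Expected payoff against Left: 6p + (-1)(1−p) = 7p − 1; against Right: (-5)p + 9(1−p) = −14p + 9.
Setting these equal: 7p − 1 = −14p + 9 ⇒ 21p = 10 ⇒ p = 10/21, and the value is (7)·(10/21) − 1 = 7/3.
For Player 2: with q = P(Left), equating U's and D's payoffs gives 11q − 5 = −10q + 9 ⇒ q = 2/3.

7/3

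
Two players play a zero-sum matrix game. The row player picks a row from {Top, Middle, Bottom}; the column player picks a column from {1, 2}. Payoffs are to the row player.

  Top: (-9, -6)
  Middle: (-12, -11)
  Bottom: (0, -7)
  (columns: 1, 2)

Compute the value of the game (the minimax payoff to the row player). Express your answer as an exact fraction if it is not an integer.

Row minima: Top → -9, Middle → -12, Bottom → -7; maximin = -7.
Column maxima: 1 → 0, 2 → -6; minimax = -6.
-7 ≠ -6, so there is no saddle point; optimal play is mixed.
Middle is strictly dominated by Top, so the row player never plays it.
On the remaining 2×2 (Top, Bottom vs 1, 2):
Let the row player play Top with probability p. Expected payoff against 1: (-9)p + 0(1−p) = −9p; against 2: (-6)p + (-7)(1−p) = p − 7.
Setting these equal: −9p = p − 7 ⇒ −10p = -7 ⇒ p = 7/10, and the value is (-9)·(7/10) = -63/10.
For the column player: with q = P(1), equating Top's and Bottom's payoffs gives −3q − 6 = 7q − 7 ⇒ q = 1/10.

-63/10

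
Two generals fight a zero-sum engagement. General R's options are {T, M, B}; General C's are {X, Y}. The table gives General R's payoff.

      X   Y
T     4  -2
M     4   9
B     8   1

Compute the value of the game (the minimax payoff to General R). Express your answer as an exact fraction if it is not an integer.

Row minima: T → -2, M → 4, B → 1; maximin = 4.
Column maxima: X → 8, Y → 9; minimax = 8.
4 ≠ 8, so there is no saddle point; optimal play is mixed.
T is strictly dominated by B, so General R never plays it.
On the remaining 2×2 (M, B vs X, Y):
Let General R play M with probability p. Expected payoff against X: 4p + 8(1−p) = −4p + 8; against Y: 9p + 1(1−p) = 8p + 1.
Setting these equal: −4p + 8 = 8p + 1 ⇒ −12p = -7 ⇒ p = 7/12, and the value is (-4)·(7/12) + 8 = 17/3.
For General C: with q = P(X), equating M's and B's payoffs gives −5q + 9 = 7q + 1 ⇒ q = 2/3.

17/3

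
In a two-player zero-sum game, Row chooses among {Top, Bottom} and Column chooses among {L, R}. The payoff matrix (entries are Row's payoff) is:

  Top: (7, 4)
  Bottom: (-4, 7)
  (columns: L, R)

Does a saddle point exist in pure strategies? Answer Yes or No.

No

Row minima: Top → 4, Bottom → -4; maximin = 4.
Column maxima: L → 7, R → 7; minimax = 7.
4 ≠ 7, so no pure-strategy equilibrium exists.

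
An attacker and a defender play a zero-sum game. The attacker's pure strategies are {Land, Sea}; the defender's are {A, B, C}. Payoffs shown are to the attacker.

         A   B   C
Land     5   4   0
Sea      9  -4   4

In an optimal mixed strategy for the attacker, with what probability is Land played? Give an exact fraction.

2/3

Row minima: Land → 0, Sea → -4; maximin = 0.
Column maxima: A → 9, B → 4, C → 4; minimax = 4.
0 ≠ 4, so there is no saddle point; optimal play is mixed.
A is strictly dominated by B (it gives the attacker strictly more in every row), so the defender never plays it.
On the remaining 2×2 (Land, Sea vs B, C):
Let the attacker play Land with probability p. Expected payoff against B: 4p + (-4)(1−p) = 8p − 4; against C: 0p + 4(1−p) = −4p + 4.
Setting these equal: 8p − 4 = −4p + 4 ⇒ 12p = 8 ⇒ p = 2/3, and the value is (8)·(2/3) − 4 = 4/3.
For the defender: with q = P(B), equating Land's and Sea's payoffs gives 4q = −8q + 4 ⇒ q = 1/3.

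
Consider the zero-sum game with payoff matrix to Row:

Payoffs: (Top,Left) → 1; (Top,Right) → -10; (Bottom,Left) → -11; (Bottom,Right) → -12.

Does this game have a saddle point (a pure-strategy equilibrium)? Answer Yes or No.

Row minima: Top → -10, Bottom → -12; maximin = -10.
Column maxima: Left → 1, Right → -10; minimax = -10.
maximin = minimax = -10, so a saddle point exists.

Yes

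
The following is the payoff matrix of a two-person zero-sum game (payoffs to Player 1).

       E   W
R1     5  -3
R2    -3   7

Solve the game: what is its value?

Row minima: R1 → -3, R2 → -3; maximin = -3.
Column maxima: E → 5, W → 7; minimax = 5.
-3 ≠ 5, so there is no saddle point; optimal play is mixed.
Let Player 1 play R1 with probability p. Expected payoff against E: 5p + (-3)(1−p) = 8p − 3; against W: (-3)p + 7(1−p) = −10p + 7.
Setting these equal: 8p − 3 = −10p + 7 ⇒ 18p = 10 ⇒ p = 5/9, and the value is (8)·(5/9) − 3 = 13/9.
For Player 2: with q = P(E), equating R1's and R2's payoffs gives 8q − 3 = −10q + 7 ⇒ q = 5/9.

13/9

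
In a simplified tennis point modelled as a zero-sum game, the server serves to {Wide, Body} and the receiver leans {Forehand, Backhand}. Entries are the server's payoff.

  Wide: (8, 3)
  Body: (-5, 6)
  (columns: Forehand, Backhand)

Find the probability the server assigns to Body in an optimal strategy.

Row minima: Wide → 3, Body → -5; maximin = 3.
Column maxima: Forehand → 8, Backhand → 6; minimax = 6.
3 ≠ 6, so there is no saddle point; optimal play is mixed.
Let the server play Wide with probability p. Expected payoff against Forehand: 8p + (-5)(1−p) = 13p − 5; against Backhand: 3p + 6(1−p) = −3p + 6.
Setting these equal: 13p − 5 = −3p + 6 ⇒ 16p = 11 ⇒ p = 11/16, and the value is (13)·(11/16) − 5 = 63/16.
For the receiver: with q = P(Forehand), equating Wide's and Body's payoffs gives 5q + 3 = −11q + 6 ⇒ q = 3/16.

5/16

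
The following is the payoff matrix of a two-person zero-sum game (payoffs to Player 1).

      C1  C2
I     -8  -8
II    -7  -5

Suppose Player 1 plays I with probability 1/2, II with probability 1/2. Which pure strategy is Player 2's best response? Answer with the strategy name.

If Player 2 plays C1, Player 1's expected payoff is (1/2)·(-8) + (1/2)·(-7) = -15/2.
If Player 2 plays C2, Player 1's expected payoff is (1/2)·(-8) + (1/2)·(-5) = -13/2.
Player 2 minimizes Player 1's payoff; the smallest is -15/2, so the best response is C1.

C1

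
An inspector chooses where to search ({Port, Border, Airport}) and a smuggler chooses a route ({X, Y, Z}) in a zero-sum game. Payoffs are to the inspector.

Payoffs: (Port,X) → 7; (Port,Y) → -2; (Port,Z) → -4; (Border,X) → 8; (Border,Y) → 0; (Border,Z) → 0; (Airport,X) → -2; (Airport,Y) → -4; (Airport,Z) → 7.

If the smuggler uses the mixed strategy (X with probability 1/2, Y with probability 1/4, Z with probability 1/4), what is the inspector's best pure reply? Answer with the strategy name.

Expected payoff of Port: (1/2)·7 + (1/4)·(-2) + (1/4)·(-4) = 2.
Expected payoff of Border: (1/2)·8 + (1/4)·0 + (1/4)·0 = 4.
Expected payoff of Airport: (1/2)·(-2) + (1/4)·(-4) + (1/4)·7 = -1/4.
The largest is 4, so the inspector's best response is Border.

Border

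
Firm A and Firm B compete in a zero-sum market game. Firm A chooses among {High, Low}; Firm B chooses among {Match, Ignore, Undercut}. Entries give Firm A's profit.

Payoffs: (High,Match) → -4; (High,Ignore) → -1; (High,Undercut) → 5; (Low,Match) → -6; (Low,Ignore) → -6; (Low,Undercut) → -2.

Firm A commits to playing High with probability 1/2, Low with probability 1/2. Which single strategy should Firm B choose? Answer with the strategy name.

If Firm B plays Match, Firm A's expected payoff is (1/2)·(-4) + (1/2)·(-6) = -5.
If Firm B plays Ignore, Firm A's expected payoff is (1/2)·(-1) + (1/2)·(-6) = -7/2.
If Firm B plays Undercut, Firm A's expected payoff is (1/2)·5 + (1/2)·(-2) = 3/2.
Firm B minimizes Firm A's payoff; the smallest is -5, so the best response is Match.

Match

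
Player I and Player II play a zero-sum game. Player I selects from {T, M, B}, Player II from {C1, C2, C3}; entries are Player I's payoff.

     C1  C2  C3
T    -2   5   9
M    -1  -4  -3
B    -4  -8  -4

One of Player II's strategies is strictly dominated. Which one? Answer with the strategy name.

C2 holds Player I's payoff strictly below C3 in every row: 5 < 9, -4 < -3, -8 < -4.
So C3 is strictly dominated for Player II.

C3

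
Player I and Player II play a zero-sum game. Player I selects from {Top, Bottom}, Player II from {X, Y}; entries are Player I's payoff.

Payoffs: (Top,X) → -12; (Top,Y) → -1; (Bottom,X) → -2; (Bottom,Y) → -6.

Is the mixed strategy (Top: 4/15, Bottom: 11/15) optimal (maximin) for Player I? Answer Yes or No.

Yes

Against X this mix gives (4/15)·(-12) + (11/15)·(-2) = -14/3.
Against Y this mix gives (4/15)·(-1) + (11/15)·(-6) = -14/3.
All of Player II's active replies (X, Y) yield -14/3, and no column does worse for Player I. The mix makes Player II indifferent and guarantees -14/3, so it is optimal.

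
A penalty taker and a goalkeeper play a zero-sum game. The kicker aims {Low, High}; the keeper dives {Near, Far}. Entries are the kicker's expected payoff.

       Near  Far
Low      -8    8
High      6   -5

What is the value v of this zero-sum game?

Row minima: Low → -8, High → -5; maximin = -5.
Column maxima: Near → 6, Far → 8; minimax = 6.
-5 ≠ 6, so there is no saddle point; optimal play is mixed.
Let the kicker play Low with probability p. Expected payoff against Near: (-8)p + 6(1−p) = −14p + 6; against Far: 8p + (-5)(1−p) = 13p − 5.
Setting these equal: −14p + 6 = 13p − 5 ⇒ −27p = -11 ⇒ p = 11/27, and the value is (-14)·(11/27) + 6 = 8/27.
For the keeper: with q = P(Near), equating Low's and High's payoffs gives −16q + 8 = 11q − 5 ⇒ q = 13/27.

8/27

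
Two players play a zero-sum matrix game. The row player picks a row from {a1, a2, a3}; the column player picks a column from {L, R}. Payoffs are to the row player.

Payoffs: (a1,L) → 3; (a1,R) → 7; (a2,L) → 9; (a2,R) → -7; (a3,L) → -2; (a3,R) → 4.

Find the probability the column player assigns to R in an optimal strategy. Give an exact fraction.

3/10

Row minima: a1 → 3, a2 → -7, a3 → -2; maximin = 3.
Column maxima: L → 9, R → 7; minimax = 7.
3 ≠ 7, so there is no saddle point; optimal play is mixed.
a3 is strictly dominated by a1, so the row player never plays it.
On the remaining 2×2 (a1, a2 vs L, R):
Let the row player play a1 with probability p. Expected payoff against L: 3p + 9(1−p) = −6p + 9; against R: 7p + (-7)(1−p) = 14p − 7.
Setting these equal: −6p + 9 = 14p − 7 ⇒ −20p = -16 ⇒ p = 4/5, and the value is (-6)·(4/5) + 9 = 21/5.
For the column player: with q = P(L), equating a1's and a2's payoffs gives −4q + 7 = 16q − 7 ⇒ q = 7/10.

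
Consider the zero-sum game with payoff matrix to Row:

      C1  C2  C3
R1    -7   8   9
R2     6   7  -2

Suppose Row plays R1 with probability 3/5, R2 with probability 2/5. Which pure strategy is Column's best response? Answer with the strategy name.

C1

If Column plays C1, Row's expected payoff is (3/5)·(-7) + (2/5)·6 = -9/5.
If Column plays C2, Row's expected payoff is (3/5)·8 + (2/5)·7 = 38/5.
If Column plays C3, Row's expected payoff is (3/5)·9 + (2/5)·(-2) = 23/5.
Column minimizes Row's payoff; the smallest is -9/5, so the best response is C1.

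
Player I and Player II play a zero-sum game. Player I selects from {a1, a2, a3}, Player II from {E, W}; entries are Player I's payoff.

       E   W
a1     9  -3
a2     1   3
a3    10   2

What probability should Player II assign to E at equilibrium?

Row minima: a1 → -3, a2 → 1, a3 → 2; maximin = 2.
Column maxima: E → 10, W → 3; minimax = 3.
2 ≠ 3, so there is no saddle point; optimal play is mixed.
a1 is strictly dominated by a3, so Player I never plays it.
On the remaining 2×2 (a2, a3 vs E, W):
Let Player I play a2 with probability p. Expected payoff against E: 1p + 10(1−p) = −9p + 10; against W: 3p + 2(1−p) = p + 2.
Setting these equal: −9p + 10 = p + 2 ⇒ −10p = -8 ⇒ p = 4/5, and the value is (-9)·(4/5) + 10 = 14/5.
For Player II: with q = P(E), equating a2's and a3's payoffs gives −2q + 3 = 8q + 2 ⇒ q = 1/10.

1/10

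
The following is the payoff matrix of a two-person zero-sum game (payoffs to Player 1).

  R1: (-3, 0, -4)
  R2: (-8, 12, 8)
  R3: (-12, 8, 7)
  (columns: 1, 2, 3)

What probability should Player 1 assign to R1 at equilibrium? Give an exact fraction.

16/17

Row minima: R1 → -4, R2 → -8, R3 → -12; maximin = -4.
Column maxima: 1 → -3, 2 → 12, 3 → 8; minimax = -3.
-4 ≠ -3, so there is no saddle point; optimal play is mixed.
R3 is strictly dominated by R2, so Player 1 never plays it.
2 is strictly dominated by 1 (it gives Player 1 strictly more in every row), so Player 2 never plays it.
On the remaining 2×2 (R1, R2 vs 1, 3):
Let Player 1 play R1 with probability p. Expected payoff against 1: (-3)p + (-8)(1−p) = 5p − 8; against 3: (-4)p + 8(1−p) = −12p + 8.
Setting these equal: 5p − 8 = −12p + 8 ⇒ 17p = 16 ⇒ p = 16/17, and the value is (5)·(16/17) − 8 = -56/17.
For Player 2: with q = P(1), equating R1's and R2's payoffs gives q − 4 = −16q + 8 ⇒ q = 12/17.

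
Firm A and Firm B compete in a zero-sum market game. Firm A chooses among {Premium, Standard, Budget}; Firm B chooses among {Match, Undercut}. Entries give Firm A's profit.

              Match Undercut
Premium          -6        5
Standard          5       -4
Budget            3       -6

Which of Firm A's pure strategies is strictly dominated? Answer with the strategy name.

Budget

Standard gives a strictly higher payoff than Budget against every column: 5 > 3, -4 > -6.
So Budget is strictly dominated and Firm A never plays it.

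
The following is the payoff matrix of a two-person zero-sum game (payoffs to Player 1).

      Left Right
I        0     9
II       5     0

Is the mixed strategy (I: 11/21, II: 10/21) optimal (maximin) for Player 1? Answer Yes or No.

Against Left this mix gives (11/21)·0 + (10/21)·5 = 50/21.
Against Right this mix gives (11/21)·9 + (10/21)·0 = 33/7.
Player 2 will play Left, holding Player 1 to 50/21. Shifting weight toward the row that does better against Left would raise this floor (the equalizing mix achieves 45/14 against both Left and Right), so the proposed strategy is not optimal.

No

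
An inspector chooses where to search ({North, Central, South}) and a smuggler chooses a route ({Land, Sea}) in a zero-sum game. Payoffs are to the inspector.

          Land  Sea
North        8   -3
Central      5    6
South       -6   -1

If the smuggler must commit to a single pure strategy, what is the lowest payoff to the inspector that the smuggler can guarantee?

Column maxima: Land → 8, Sea → 6.
The smallest of these is 6.

6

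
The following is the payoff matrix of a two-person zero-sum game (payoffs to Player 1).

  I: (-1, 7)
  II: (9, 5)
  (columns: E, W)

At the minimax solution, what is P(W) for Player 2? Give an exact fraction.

5/6

Row minima: I → -1, II → 5; maximin = 5.
Column maxima: E → 9, W → 7; minimax = 7.
5 ≠ 7, so there is no saddle point; optimal play is mixed.
Let Player 1 play I with probability p. Expected payoff against E: (-1)p + 9(1−p) = −10p + 9; against W: 7p + 5(1−p) = 2p + 5.
Setting these equal: −10p + 9 = 2p + 5 ⇒ −12p = -4 ⇒ p = 1/3, and the value is (-10)·(1/3) + 9 = 17/3.
For Player 2: with q = P(E), equating I's and II's payoffs gives −8q + 7 = 4q + 5 ⇒ q = 1/6.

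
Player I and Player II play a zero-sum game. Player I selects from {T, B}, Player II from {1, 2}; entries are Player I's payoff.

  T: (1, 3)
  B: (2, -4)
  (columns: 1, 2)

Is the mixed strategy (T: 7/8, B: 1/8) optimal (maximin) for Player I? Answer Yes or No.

No

Against 1 this mix gives (7/8)·1 + (1/8)·2 = 9/8.
Against 2 this mix gives (7/8)·3 + (1/8)·(-4) = 17/8.
Player II will play 1, holding Player I to 9/8. Shifting weight toward the row that does better against 1 would raise this floor (the equalizing mix achieves 5/4 against both 1 and 2), so the proposed strategy is not optimal.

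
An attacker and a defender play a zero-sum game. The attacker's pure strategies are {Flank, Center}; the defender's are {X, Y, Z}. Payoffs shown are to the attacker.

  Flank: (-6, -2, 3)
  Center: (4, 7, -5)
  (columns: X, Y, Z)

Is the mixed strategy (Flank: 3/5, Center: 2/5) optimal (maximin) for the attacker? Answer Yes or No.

Against X this mix gives (3/5)·(-6) + (2/5)·4 = -2.
Against Y this mix gives (3/5)·(-2) + (2/5)·7 = 8/5.
Against Z this mix gives (3/5)·3 + (2/5)·(-5) = -1/5.
The defender will play X, holding the attacker to -2. Shifting weight toward the row that does better against X would raise this floor (the equalizing mix achieves -1 against both X and Z), so the proposed strategy is not optimal.

No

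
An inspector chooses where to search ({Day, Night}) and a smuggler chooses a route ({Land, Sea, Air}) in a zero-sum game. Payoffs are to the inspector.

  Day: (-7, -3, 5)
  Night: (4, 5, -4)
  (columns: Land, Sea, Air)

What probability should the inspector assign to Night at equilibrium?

Row minima: Day → -7, Night → -4; maximin = -4.
Column maxima: Land → 4, Sea → 5, Air → 5; minimax = 4.
-4 ≠ 4, so there is no saddle point; optimal play is mixed.
Sea is strictly dominated by Land (it gives the inspector strictly more in every row), so the smuggler never plays it.
On the remaining 2×2 (Day, Night vs Land, Air):
Let the inspector play Day with probability p. Expected payoff against Land: (-7)p + 4(1−p) = −11p + 4; against Air: 5p + (-4)(1−p) = 9p − 4.
Setting these equal: −11p + 4 = 9p − 4 ⇒ −20p = -8 ⇒ p = 2/5, and the value is (-11)·(2/5) + 4 = -2/5.
For the smuggler: with q = P(Land), equating Day's and Night's payoffs gives −12q + 5 = 8q − 4 ⇒ q = 9/20.

3/5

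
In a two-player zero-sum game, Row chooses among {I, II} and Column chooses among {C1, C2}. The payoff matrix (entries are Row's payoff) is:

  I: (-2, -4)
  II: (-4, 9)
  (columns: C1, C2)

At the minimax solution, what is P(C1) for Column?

13/15

Row minima: I → -4, II → -4; maximin = -4.
Column maxima: C1 → -2, C2 → 9; minimax = -2.
-4 ≠ -2, so there is no saddle point; optimal play is mixed.
Let Row play I with probability p. Expected payoff against C1: (-2)p + (-4)(1−p) = 2p − 4; against C2: (-4)p + 9(1−p) = −13p + 9.
Setting these equal: 2p − 4 = −13p + 9 ⇒ 15p = 13 ⇒ p = 13/15, and the value is (2)·(13/15) − 4 = -34/15.
For Column: with q = P(C1), equating I's and II's payoffs gives 2q − 4 = −13q + 9 ⇒ q = 13/15.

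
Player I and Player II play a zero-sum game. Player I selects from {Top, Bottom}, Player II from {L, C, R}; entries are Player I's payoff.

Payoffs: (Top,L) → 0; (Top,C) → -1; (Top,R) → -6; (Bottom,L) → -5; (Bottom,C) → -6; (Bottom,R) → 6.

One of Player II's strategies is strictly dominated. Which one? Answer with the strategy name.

C holds Player I's payoff strictly below L in every row: -1 < 0, -6 < -5.
So L is strictly dominated for Player II.

L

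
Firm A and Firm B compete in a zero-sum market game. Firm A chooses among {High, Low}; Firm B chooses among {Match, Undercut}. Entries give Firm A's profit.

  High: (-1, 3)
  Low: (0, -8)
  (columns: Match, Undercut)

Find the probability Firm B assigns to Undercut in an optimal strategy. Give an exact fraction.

1/12

Row minima: High → -1, Low → -8; maximin = -1.
Column maxima: Match → 0, Undercut → 3; minimax = 0.
-1 ≠ 0, so there is no saddle point; optimal play is mixed.
Let Firm A play High with probability p. Expected payoff against Match: (-1)p + 0(1−p) = −p; against Undercut: 3p + (-8)(1−p) = 11p − 8.
Setting these equal: −p = 11p − 8 ⇒ −12p = -8 ⇒ p = 2/3, and the value is (-1)·(2/3) = -2/3.
For Firm B: with q = P(Match), equating High's and Low's payoffs gives −4q + 3 = 8q − 8 ⇒ q = 11/12.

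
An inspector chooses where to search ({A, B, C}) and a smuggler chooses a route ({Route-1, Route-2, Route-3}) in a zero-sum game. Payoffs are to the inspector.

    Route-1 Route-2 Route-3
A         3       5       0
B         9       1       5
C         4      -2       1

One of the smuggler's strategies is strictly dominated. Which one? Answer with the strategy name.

Route-3 holds the inspector's payoff strictly below Route-1 in every row: 0 < 3, 5 < 9, 1 < 4.
So Route-1 is strictly dominated for the smuggler.

Route-1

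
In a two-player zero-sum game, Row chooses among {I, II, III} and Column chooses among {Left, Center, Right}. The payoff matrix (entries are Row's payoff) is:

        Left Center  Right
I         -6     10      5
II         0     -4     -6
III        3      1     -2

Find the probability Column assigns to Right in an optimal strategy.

9/16

Row minima: I → -6, II → -6, III → -2; maximin = -2.
Column maxima: Left → 3, Center → 10, Right → 5; minimax = 3.
-2 ≠ 3, so there is no saddle point; optimal play is mixed.
II is strictly dominated by III, so Row never plays it.
Center is strictly dominated by Right (it gives Row strictly more in every row), so Column never plays it.
On the remaining 2×2 (I, III vs Left, Right):
Let Row play I with probability p. Expected payoff against Left: (-6)p + 3(1−p) = −9p + 3; against Right: 5p + (-2)(1−p) = 7p − 2.
Setting these equal: −9p + 3 = 7p − 2 ⇒ −16p = -5 ⇒ p = 5/16, and the value is (-9)·(5/16) + 3 = 3/16.
For Column: with q = P(Left), equating I's and III's payoffs gives −11q + 5 = 5q − 2 ⇒ q = 7/16.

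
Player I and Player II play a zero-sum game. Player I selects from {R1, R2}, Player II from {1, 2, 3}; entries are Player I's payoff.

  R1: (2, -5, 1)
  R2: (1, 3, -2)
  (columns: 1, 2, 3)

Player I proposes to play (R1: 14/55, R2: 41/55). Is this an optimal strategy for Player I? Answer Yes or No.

Against 1 this mix gives (14/55)·2 + (41/55)·1 = 69/55.
Against 2 this mix gives (14/55)·(-5) + (41/55)·3 = 53/55.
Against 3 this mix gives (14/55)·1 + (41/55)·(-2) = -68/55.
Player II will play 3, holding Player I to -68/55. Shifting weight toward the row that does better against 3 would raise this floor (the equalizing mix achieves -7/11 against both 3 and 2), so the proposed strategy is not optimal.

No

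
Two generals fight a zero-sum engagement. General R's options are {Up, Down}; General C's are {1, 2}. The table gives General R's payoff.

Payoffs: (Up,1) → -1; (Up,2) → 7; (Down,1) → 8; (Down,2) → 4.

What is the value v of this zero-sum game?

5

Row minima: Up → -1, Down → 4; maximin = 4.
Column maxima: 1 → 8, 2 → 7; minimax = 7.
4 ≠ 7, so there is no saddle point; optimal play is mixed.
Let General R play Up with probability p. Expected payoff against 1: (-1)p + 8(1−p) = −9p + 8; against 2: 7p + 4(1−p) = 3p + 4.
Setting these equal: −9p + 8 = 3p + 4 ⇒ −12p = -4 ⇒ p = 1/3, and the value is (-9)·(1/3) + 8 = 5.
For General C: with q = P(1), equating Up's and Down's payoffs gives −8q + 7 = 4q + 4 ⇒ q = 1/4.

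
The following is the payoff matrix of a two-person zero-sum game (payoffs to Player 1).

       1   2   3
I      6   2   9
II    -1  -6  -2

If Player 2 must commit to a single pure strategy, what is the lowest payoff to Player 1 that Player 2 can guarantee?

Column maxima: 1 → 6, 2 → 2, 3 → 9.
The smallest of these is 2.

2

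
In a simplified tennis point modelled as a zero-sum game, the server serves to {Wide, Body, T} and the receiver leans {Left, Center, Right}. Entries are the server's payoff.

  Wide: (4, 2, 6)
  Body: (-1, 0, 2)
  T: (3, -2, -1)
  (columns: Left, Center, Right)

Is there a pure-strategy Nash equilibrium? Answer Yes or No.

Yes

Row minima: Wide → 2, Body → -1, T → -2; maximin = 2.
Column maxima: Left → 4, Center → 2, Right → 6; minimax = 2.
maximin = minimax = 2, so a saddle point exists.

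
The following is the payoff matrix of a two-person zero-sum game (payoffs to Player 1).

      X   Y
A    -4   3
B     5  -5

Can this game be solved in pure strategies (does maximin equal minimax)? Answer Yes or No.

Row minima: A → -4, B → -5; maximin = -4.
Column maxima: X → 5, Y → 3; minimax = 3.
-4 ≠ 3, so no pure-strategy equilibrium exists.

No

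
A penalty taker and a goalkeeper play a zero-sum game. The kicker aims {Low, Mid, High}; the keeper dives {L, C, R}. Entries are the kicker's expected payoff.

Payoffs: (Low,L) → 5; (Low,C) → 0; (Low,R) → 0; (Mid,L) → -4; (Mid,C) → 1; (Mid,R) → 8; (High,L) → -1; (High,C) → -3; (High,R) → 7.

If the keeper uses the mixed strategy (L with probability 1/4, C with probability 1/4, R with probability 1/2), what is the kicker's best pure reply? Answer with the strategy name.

Expected payoff of Low: (1/4)·5 + (1/4)·0 + (1/2)·0 = 5/4.
Expected payoff of Mid: (1/4)·(-4) + (1/4)·1 + (1/2)·8 = 13/4.
Expected payoff of High: (1/4)·(-1) + (1/4)·(-3) + (1/2)·7 = 5/2.
The largest is 13/4, so the kicker's best response is Mid.

Mid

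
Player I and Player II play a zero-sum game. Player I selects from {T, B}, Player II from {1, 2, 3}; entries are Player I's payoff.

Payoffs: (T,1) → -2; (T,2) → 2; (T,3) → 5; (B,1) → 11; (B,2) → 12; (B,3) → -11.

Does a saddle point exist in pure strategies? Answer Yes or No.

Row minima: T → -2, B → -11; maximin = -2.
Column maxima: 1 → 11, 2 → 12, 3 → 5; minimax = 5.
-2 ≠ 5, so no pure-strategy equilibrium exists.

No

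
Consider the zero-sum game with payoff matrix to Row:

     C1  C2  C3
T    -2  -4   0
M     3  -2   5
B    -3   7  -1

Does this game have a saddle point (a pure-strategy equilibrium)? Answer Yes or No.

Row minima: T → -4, M → -2, B → -3; maximin = -2.
Column maxima: C1 → 3, C2 → 7, C3 → 5; minimax = 3.
-2 ≠ 3, so no pure-strategy equilibrium exists.

No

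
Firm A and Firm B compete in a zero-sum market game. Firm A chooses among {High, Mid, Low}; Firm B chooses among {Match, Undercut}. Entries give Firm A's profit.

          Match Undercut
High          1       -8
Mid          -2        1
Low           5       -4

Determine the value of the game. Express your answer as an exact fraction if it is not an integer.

Row minima: High → -8, Mid → -2, Low → -4; maximin = -2.
Column maxima: Match → 5, Undercut → 1; minimax = 1.
-2 ≠ 1, so there is no saddle point; optimal play is mixed.
High is strictly dominated by Low, so Firm A never plays it.
On the remaining 2×2 (Mid, Low vs Match, Undercut):
Let Firm A play Mid with probability p. Expected payoff against Match: (-2)p + 5(1−p) = −7p + 5; against Undercut: 1p + (-4)(1−p) = 5p − 4.
Setting these equal: −7p + 5 = 5p − 4 ⇒ −12p = -9 ⇒ p = 3/4, and the value is (-7)·(3/4) + 5 = -1/4.
For Firm B: with q = P(Match), equating Mid's and Low's payoffs gives −3q + 1 = 9q − 4 ⇒ q = 5/12.

-1/4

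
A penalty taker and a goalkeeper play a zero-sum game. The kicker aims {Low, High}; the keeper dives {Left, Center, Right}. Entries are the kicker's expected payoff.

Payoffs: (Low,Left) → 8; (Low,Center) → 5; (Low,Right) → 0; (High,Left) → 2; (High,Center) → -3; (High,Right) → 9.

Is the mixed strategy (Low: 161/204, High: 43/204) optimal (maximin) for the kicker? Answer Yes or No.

No

Against Left this mix gives (161/204)·8 + (43/204)·2 = 229/34.
Against Center this mix gives (161/204)·5 + (43/204)·(-3) = 169/51.
Against Right this mix gives (161/204)·0 + (43/204)·9 = 129/68.
The keeper will play Right, holding the kicker to 129/68. Shifting weight toward the row that does better against Right would raise this floor (the equalizing mix achieves 45/17 against both Right and Center), so the proposed strategy is not optimal.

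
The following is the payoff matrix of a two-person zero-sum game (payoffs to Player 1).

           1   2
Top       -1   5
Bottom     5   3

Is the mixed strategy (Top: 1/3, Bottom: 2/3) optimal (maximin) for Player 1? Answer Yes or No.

No

Against 1 this mix gives (1/3)·(-1) + (2/3)·5 = 3.
Against 2 this mix gives (1/3)·5 + (2/3)·3 = 11/3.
Player 2 will play 1, holding Player 1 to 3. Shifting weight toward the row that does better against 1 would raise this floor (the equalizing mix achieves 7/2 against both 1 and 2), so the proposed strategy is not optimal.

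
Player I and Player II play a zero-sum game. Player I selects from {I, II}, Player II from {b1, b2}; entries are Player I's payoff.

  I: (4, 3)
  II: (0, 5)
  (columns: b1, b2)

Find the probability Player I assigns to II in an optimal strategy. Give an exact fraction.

Row minima: I → 3, II → 0; maximin = 3.
Column maxima: b1 → 4, b2 → 5; minimax = 4.
3 ≠ 4, so there is no saddle point; optimal play is mixed.
Let Player I play I with probability p. Expected payoff against b1: 4p + 0(1−p) = 4p; against b2: 3p + 5(1−p) = −2p + 5.
Setting these equal: 4p = −2p + 5 ⇒ 6p = 5 ⇒ p = 5/6, and the value is (4)·(5/6) = 10/3.
For Player II: with q = P(b1), equating I's and II's payoffs gives q + 3 = −5q + 5 ⇒ q = 1/3.

1/6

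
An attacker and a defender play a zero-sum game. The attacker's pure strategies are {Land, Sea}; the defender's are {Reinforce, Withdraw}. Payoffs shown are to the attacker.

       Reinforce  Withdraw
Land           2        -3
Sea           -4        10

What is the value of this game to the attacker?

Row minima: Land → -3, Sea → -4; maximin = -3.
Column maxima: Reinforce → 2, Withdraw → 10; minimax = 2.
-3 ≠ 2, so there is no saddle point; optimal play is mixed.
Let the attacker play Land with probability p. Expected payoff against Reinforce: 2p + (-4)(1−p) = 6p − 4; against Withdraw: (-3)p + 10(1−p) = −13p + 10.
Setting these equal: 6p − 4 = −13p + 10 ⇒ 19p = 14 ⇒ p = 14/19, and the value is (6)·(14/19) − 4 = 8/19.
For the defender: with q = P(Reinforce), equating Land's and Sea's payoffs gives 5q − 3 = −14q + 10 ⇒ q = 13/19.

8/19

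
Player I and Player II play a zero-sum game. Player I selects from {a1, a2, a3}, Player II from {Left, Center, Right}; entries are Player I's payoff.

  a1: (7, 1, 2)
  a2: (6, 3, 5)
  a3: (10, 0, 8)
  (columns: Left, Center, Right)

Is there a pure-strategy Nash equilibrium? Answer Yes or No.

Yes

Row minima: a1 → 1, a2 → 3, a3 → 0; maximin = 3.
Column maxima: Left → 10, Center → 3, Right → 8; minimax = 3.
maximin = minimax = 3, so a saddle point exists.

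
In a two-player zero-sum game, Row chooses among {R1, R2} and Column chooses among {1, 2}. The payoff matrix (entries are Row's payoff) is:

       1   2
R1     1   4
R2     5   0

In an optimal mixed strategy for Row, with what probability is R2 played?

Row minima: R1 → 1, R2 → 0; maximin = 1.
Column maxima: 1 → 5, 2 → 4; minimax = 4.
1 ≠ 4, so there is no saddle point; optimal play is mixed.
Let Row play R1 with probability p. Expected payoff against 1: 1p + 5(1−p) = −4p + 5; against 2: 4p + 0(1−p) = 4p.
Setting these equal: −4p + 5 = 4p ⇒ −8p = -5 ⇒ p = 5/8, and the value is (-4)·(5/8) + 5 = 5/2.
For Column: with q = P(1), equating R1's and R2's payoffs gives −3q + 4 = 5q ⇒ q = 1/2.

3/8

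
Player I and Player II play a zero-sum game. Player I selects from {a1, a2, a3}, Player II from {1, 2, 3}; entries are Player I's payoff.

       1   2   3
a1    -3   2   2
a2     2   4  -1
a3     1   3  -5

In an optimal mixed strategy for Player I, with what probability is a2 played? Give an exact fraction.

Row minima: a1 → -3, a2 → -1, a3 → -5; maximin = -1.
Column maxima: 1 → 2, 2 → 4, 3 → 2; minimax = 2.
-1 ≠ 2, so there is no saddle point; optimal play is mixed.
a3 is strictly dominated by a2, so Player I never plays it.
2 is strictly dominated by 1 (it gives Player I strictly more in every row), so Player II never plays it.
On the remaining 2×2 (a1, a2 vs 1, 3):
Let Player I play a1 with probability p. Expected payoff against 1: (-3)p + 2(1−p) = −5p + 2; against 3: 2p + (-1)(1−p) = 3p − 1.
Setting these equal: −5p + 2 = 3p − 1 ⇒ −8p = -3 ⇒ p = 3/8, and the value is (-5)·(3/8) + 2 = 1/8.
For Player II: with q = P(1), equating a1's and a2's payoffs gives −5q + 2 = 3q − 1 ⇒ q = 3/8.

5/8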